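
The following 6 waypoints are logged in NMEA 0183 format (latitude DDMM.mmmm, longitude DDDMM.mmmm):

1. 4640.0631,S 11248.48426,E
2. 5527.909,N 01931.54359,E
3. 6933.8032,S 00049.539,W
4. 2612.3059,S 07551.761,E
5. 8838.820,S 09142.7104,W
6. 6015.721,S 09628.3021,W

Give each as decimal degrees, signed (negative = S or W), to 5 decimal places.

1. -46.66772, 112.80807
2. 55.46515, 19.52573
3. -69.56339, -0.82565
4. -26.20510, 75.86268
5. -88.64700, -91.71184
6. -60.26202, -96.47170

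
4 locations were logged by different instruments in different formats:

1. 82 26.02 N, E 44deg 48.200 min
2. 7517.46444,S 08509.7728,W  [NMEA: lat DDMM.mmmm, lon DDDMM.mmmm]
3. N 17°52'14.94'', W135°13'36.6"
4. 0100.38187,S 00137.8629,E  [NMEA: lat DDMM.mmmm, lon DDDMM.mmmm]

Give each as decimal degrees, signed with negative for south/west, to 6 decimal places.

Point 1:
  Lat: 26.02′ = 0.433667°; total 82.4336667
  N ⇒ keep positive
  λ: 48.2′ = 0.803333°; total 44.8033333
  E → positive
Point 2:
  Lat: split at 2 digits → 75° and 17.46444′; 75 + 17.46444/60 = 75.2910740
  S ⇒ negate
  Longitude: split at 3 digits → 085° and 9.7728′; 85 + 9.7728/60 = 85.1628800
  W ⇒ negate
Point 3:
  φ: 17° + 52/60 + 14.94/3600 = 17 + 0.866667 + 0.004150 = 17.8708167
  N ⇒ keep positive
  λ: 13′ + 36.6″ = 13.61000′; 135 + 13.61000/60 = 135.2268333
  W ⇒ negate
Point 4:
  Lat: split at 2 digits → 01° and 0.38187′; 1 + 0.38187/60 = 1.0063645
  S ⇒ negate
  Lon: degrees = first 3 digits = 1, minutes = 37.8629; 1 + 37.8629/60 = 1.6310483
  E ⇒ keep positive

1. 82.433667, 44.803333
2. -75.291074, -85.162880
3. 17.870817, -135.226833
4. -1.006365, 1.631048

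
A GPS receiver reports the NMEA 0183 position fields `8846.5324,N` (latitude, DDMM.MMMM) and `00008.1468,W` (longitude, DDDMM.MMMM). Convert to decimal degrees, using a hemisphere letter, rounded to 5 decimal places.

88.77554° N, 0.13578° W

Latitude: degrees = first 2 digits = 88, minutes = 46.5324; 88 + 46.5324/60 = 88.775540
λ: degrees = first 3 digits = 0, minutes = 8.1468; 0 + 8.1468/60 = 0.135780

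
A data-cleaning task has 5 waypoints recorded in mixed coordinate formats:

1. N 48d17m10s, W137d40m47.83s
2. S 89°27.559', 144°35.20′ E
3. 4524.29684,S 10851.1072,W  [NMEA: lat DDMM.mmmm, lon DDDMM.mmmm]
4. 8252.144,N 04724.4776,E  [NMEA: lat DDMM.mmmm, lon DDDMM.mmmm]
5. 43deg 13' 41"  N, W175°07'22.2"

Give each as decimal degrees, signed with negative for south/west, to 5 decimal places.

1. 48.28611, -137.67995
2. -89.45932, 144.58667
3. -45.40495, -108.85179
4. 82.86907, 47.40796
5. 43.22806, -175.12283

Point 1:
  Lat: 48° + 17/60 + 10/3600 = 48 + 0.283333 + 0.002778 = 48.286111
  N → positive
  λ: 40′ + 47.83″ = 40.79717′; 137 + 40.79717/60 = 137.679953
  W ⇒ negate
Point 2:
  Latitude: 27.559′ = 0.459317°; total 89.459317
  hemisphere S, so the sign is −
  λ: 35.2′ = 0.586667°; total 144.586667
  E → positive
Point 3:
  φ: split at 2 digits → 45° and 24.29684′; 45 + 24.29684/60 = 45.404947
  S ⇒ negate
  λ: degrees = first 3 digits = 108, minutes = 51.1072; 108 + 51.1072/60 = 108.851787
  W → negative
Point 4:
  Latitude: degrees = first 2 digits = 82, minutes = 52.144; 82 + 52.144/60 = 82.869067
  N → positive
  Lon: degrees = first 3 digits = 47, minutes = 24.4776; 47 + 24.4776/60 = 47.407960
  E → positive
Point 5:
  φ: 13′ + 41″ = 13.68333′; 43 + 13.68333/60 = 43.228056
  N → positive
  Longitude: 175 + 7/60 + 22.2/3600 = 175.122833
  W → negative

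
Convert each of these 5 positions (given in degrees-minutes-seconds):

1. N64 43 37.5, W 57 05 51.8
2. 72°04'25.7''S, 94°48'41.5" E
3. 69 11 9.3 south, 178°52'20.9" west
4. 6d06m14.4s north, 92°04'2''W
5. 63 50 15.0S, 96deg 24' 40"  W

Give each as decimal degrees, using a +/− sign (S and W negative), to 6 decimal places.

Point 1:
  Lat: 64° + 43/60 + 37.5/3600 = 64 + 0.716667 + 0.010417 = 64.7270833
  N ⇒ keep positive
  λ: 5′ + 51.8″ = 5.86333′; 57 + 5.86333/60 = 57.0977222
  hemisphere W, so the sign is −
Point 2:
  Lat: 4′ + 25.7″ = 4.42833′; 72 + 4.42833/60 = 72.0738056
  S ⇒ negate
  Lon: 94 + 48/60 + 41.5/3600 = 94.8115278
  E ⇒ keep positive
Point 3:
  Lat: 69 + 11/60 + 9.3/3600 = 69.1859167
  S ⇒ negate
  Longitude: 52′ + 20.9″ = 52.34833′; 178 + 52.34833/60 = 178.8724722
  W → negative
Point 4:
  φ: 6° + 6/60 + 14.4/3600 = 6 + 0.100000 + 0.004000 = 6.1040000
  N → positive
  Lon: 92° + 4/60 + 2/3600 = 92 + 0.066667 + 0.000556 = 92.0672222
  hemisphere W, so the sign is −
Point 5:
  φ: 63 + 50/60 + 15/3600 = 63.8375000
  S ⇒ negate
  Lon: 24′ + 40″ = 24.66667′; 96 + 24.66667/60 = 96.4111111
  hemisphere W, so the sign is −

1. 64.727083, -57.097722
2. -72.073806, 94.811528
3. -69.185917, -178.872472
4. 6.104000, -92.067222
5. -63.837500, -96.411111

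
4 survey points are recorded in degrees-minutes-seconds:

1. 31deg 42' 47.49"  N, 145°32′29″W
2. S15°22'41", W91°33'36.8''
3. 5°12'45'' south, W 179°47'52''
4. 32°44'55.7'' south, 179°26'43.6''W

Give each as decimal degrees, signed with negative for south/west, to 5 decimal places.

1. 31.71319, -145.54139
2. -15.37806, -91.56022
3. -5.21250, -179.79778
4. -32.74881, -179.44544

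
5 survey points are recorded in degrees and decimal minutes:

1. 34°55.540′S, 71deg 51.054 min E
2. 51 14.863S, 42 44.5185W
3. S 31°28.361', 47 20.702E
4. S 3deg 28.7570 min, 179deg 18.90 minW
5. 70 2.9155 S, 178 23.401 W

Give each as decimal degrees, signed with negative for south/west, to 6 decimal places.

1. -34.925667, 71.850900
2. -51.247717, -42.741975
3. -31.472683, 47.345033
4. -3.479283, -179.315000
5. -70.048592, -178.390017

Point 1:
  Lat: 55.54′ = 0.925667°; total 34.9256667
  hemisphere S, so the sign is −
  Longitude: 51.054′ = 0.850900°; total 71.8509000
  E → positive
Point 2:
  Lat: 51 + 14.863/60 = 51.2477167
  hemisphere S, so the sign is −
  Longitude: 42 + 44.5185/60 = 42.7419750
  W ⇒ negate
Point 3:
  Latitude: 31 + 28.361/60 = 31.4726833
  hemisphere S, so the sign is −
  Longitude: 47 + 20.702/60 = 47.3450333
  E ⇒ keep positive
Point 4:
  Latitude: 3 + 28.757/60 = 3.4792833
  S → negative
  λ: 18.9′ = 0.315000°; total 179.3150000
  W → negative
Point 5:
  Lat: 2.9155′ = 0.048592°; total 70.0485917
  hemisphere S, so the sign is −
  Longitude: 178 + 23.401/60 = 178.3900167
  W → negative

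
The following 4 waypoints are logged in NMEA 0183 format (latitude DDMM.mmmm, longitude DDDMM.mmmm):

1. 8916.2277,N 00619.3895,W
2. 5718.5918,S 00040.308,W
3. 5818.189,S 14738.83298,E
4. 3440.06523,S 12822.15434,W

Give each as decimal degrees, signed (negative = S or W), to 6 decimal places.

Point 1:
  Lat: split at 2 digits → 89° and 16.2277′; 89 + 16.2277/60 = 89.2704617
  N ⇒ keep positive
  Lon: degrees = first 3 digits = 6, minutes = 19.3895; 6 + 19.3895/60 = 6.3231583
  hemisphere W, so the sign is −
Point 2:
  φ: degrees = first 2 digits = 57, minutes = 18.5918; 57 + 18.5918/60 = 57.3098633
  S → negative
  λ: split at 3 digits → 000° and 40.308′; 0 + 40.308/60 = 0.6718000
  W → negative
Point 3:
  φ: split at 2 digits → 58° and 18.189′; 58 + 18.189/60 = 58.3031500
  S ⇒ negate
  Longitude: degrees = first 3 digits = 147, minutes = 38.83298; 147 + 38.83298/60 = 147.6472163
  E → positive
Point 4:
  Latitude: degrees = first 2 digits = 34, minutes = 40.06523; 34 + 40.06523/60 = 34.6677538
  S → negative
  λ: degrees = first 3 digits = 128, minutes = 22.15434; 128 + 22.15434/60 = 128.3692390
  W → negative

1. 89.270462, -6.323158
2. -57.309863, -0.671800
3. -58.303150, 147.647216
4. -34.667754, -128.369239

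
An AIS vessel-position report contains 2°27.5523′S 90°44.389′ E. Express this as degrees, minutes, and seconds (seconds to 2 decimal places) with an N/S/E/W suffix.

2°27′33.14″ S, 90°44′23.34″ E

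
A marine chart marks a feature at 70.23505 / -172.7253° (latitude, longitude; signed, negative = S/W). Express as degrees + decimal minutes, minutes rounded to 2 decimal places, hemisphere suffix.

70° 14.10′ N, 172° 43.52′ W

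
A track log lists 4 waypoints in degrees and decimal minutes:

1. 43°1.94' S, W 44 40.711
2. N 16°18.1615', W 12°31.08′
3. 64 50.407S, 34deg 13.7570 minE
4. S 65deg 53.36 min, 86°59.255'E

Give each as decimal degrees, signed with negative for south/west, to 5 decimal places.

1. -43.03233, -44.67852
2. 16.30269, -12.51800
3. -64.84012, 34.22928
4. -65.88933, 86.98758

Point 1:
  φ: 43 + 1.94/60 = 43.032333
  hemisphere S, so the sign is −
  Longitude: 40.711′ = 0.678517°; total 44.678517
  W ⇒ negate
Point 2:
  Latitude: 18.1615′ = 0.302692°; total 16.302692
  N ⇒ keep positive
  Lon: 12 + 31.08/60 = 12.518000
  W → negative
Point 3:
  Lat: 50.407′ = 0.840117°; total 64.840117
  hemisphere S, so the sign is −
  Lon: 34 + 13.757/60 = 34.229283
  E ⇒ keep positive
Point 4:
  Lat: 53.36′ = 0.889333°; total 65.889333
  S ⇒ negate
  λ: 86 + 59.255/60 = 86.987583
  E ⇒ keep positive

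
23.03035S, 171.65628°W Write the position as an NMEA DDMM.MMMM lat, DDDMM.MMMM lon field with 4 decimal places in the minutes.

Latitude: minutes = (23.030350 − 23) × 60 = 1.821000
Lon: minutes = (171.656280 − 171) × 60 = 39.376800

2301.8210,S / 17139.3768,W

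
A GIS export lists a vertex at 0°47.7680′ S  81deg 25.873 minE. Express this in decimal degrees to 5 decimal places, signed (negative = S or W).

-0.79613, 81.43122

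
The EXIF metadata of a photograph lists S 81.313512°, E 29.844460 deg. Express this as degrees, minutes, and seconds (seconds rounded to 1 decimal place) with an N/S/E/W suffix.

81°18′48.6″ S, 29°50′40.1″ E

Lat: 0.313512 × 60 = 18.81072′ → 18′, remainder × 60 = 48.643″
Longitude: 0.844460 × 60 = 50.66760′ → 50′, remainder × 60 = 40.056″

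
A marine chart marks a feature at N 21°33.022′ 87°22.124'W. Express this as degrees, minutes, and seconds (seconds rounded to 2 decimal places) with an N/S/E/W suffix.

Latitude: fractional minutes 0.02200 × 60 = 1.3200″
Longitude: fractional minutes 0.12400 × 60 = 7.4400″

21°33′1.32″ N, 87°22′7.44″ W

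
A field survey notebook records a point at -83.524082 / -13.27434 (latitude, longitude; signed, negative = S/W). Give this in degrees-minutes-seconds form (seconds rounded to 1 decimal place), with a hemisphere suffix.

Latitude is negative → S; |value| = 83.524082
Lat: 0.524082° → 31.44492′; 0.44492 × 60 = 26.695″
Longitude is negative → W; |value| = 13.274340
λ: 0.274340° → 16.46040′; 0.46040 × 60 = 27.624″

83°31′26.7″ S, 13°16′27.6″ W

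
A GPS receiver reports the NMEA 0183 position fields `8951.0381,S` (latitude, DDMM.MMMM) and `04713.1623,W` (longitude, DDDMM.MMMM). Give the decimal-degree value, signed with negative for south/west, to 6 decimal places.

φ: split at 2 digits → 89° and 51.0381′; 89 + 51.0381/60 = 89.8506350
S → negative
Longitude: degrees = first 3 digits = 47, minutes = 13.1623; 47 + 13.1623/60 = 47.2193717
W → negative

-89.850635, -47.219372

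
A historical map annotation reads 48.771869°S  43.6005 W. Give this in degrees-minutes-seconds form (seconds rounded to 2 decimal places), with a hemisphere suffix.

48°46′18.73″ S, 43°36′1.80″ W

Latitude: 0.771869° → 46.31214′; 0.31214 × 60 = 18.7284″
λ: whole degrees 43; 36.03000′ → 36′ and 1.8000″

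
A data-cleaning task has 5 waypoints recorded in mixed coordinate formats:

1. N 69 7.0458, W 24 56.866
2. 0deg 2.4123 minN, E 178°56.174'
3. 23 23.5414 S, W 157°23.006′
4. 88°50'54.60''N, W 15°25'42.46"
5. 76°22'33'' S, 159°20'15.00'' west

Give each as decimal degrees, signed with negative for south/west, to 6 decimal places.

1. 69.117430, -24.947767
2. 0.040205, 178.936233
3. -23.392357, -157.383433
4. 88.848500, -15.428461
5. -76.375833, -159.337500

Point 1:
  Latitude: 69 + 7.0458/60 = 69.1174300
  N → positive
  Longitude: 56.866′ = 0.947767°; total 24.9477667
  W → negative
Point 2:
  Lat: 0 + 2.4123/60 = 0.0402050
  N ⇒ keep positive
  Lon: 56.174′ = 0.936233°; total 178.9362333
  E ⇒ keep positive
Point 3:
  φ: 23.5414′ = 0.392357°; total 23.3923567
  S ⇒ negate
  λ: 157 + 23.006/60 = 157.3834333
  hemisphere W, so the sign is −
Point 4:
  φ: 88 + 50/60 + 54.6/3600 = 88.8485000
  N → positive
  Longitude: 15° + 25/60 + 42.46/3600 = 15 + 0.416667 + 0.011794 = 15.4284611
  hemisphere W, so the sign is −
Point 5:
  Latitude: 76° + 22/60 + 33/3600 = 76 + 0.366667 + 0.009167 = 76.3758333
  S → negative
  Lon: 159° + 20/60 + 15/3600 = 159 + 0.333333 + 0.004167 = 159.3375000
  W → negative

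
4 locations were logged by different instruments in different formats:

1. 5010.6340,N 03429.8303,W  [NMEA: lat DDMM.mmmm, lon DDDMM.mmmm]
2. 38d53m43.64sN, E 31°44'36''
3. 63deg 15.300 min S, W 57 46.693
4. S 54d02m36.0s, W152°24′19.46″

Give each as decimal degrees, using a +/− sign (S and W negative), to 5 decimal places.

Point 1:
  φ: degrees = first 2 digits = 50, minutes = 10.634; 50 + 10.634/60 = 50.177233
  N → positive
  λ: split at 3 digits → 034° and 29.8303′; 34 + 29.8303/60 = 34.497172
  W ⇒ negate
Point 2:
  Latitude: 53′ + 43.64″ = 53.72733′; 38 + 53.72733/60 = 38.895456
  N → positive
  Longitude: 31° + 44/60 + 36/3600 = 31 + 0.733333 + 0.010000 = 31.743333
  E → positive
Point 3:
  φ: 63 + 15.3/60 = 63.255000
  S ⇒ negate
  Lon: 57 + 46.693/60 = 57.778217
  W → negative
Point 4:
  φ: 54° + 2/60 + 36/3600 = 54 + 0.033333 + 0.010000 = 54.043333
  S ⇒ negate
  Lon: 152 + 24/60 + 19.46/3600 = 152.405406
  W → negative

1. 50.17723, -34.49717
2. 38.89546, 31.74333
3. -63.25500, -57.77822
4. -54.04333, -152.40541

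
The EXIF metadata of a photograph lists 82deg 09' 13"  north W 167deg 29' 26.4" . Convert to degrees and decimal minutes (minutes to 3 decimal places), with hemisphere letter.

82° 9.217′ N, 167° 29.440′ W

φ: seconds/60 = 0.21667; minutes = 9 + 0.21667 = 9.21667
λ: 29 + 26.4/60 = 29.44000′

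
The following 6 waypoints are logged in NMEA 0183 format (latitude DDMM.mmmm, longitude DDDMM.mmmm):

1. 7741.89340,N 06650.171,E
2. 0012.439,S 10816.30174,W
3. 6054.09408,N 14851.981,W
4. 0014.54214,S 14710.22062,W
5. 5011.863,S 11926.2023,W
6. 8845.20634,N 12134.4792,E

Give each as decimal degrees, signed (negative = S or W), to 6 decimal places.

Point 1:
  Lat: split at 2 digits → 77° and 41.8934′; 77 + 41.8934/60 = 77.6982233
  N → positive
  Longitude: split at 3 digits → 066° and 50.171′; 66 + 50.171/60 = 66.8361833
  E ⇒ keep positive
Point 2:
  φ: split at 2 digits → 00° and 12.439′; 0 + 12.439/60 = 0.2073167
  S ⇒ negate
  Lon: degrees = first 3 digits = 108, minutes = 16.30174; 108 + 16.30174/60 = 108.2716957
  W ⇒ negate
Point 3:
  φ: degrees = first 2 digits = 60, minutes = 54.09408; 60 + 54.09408/60 = 60.9015680
  N ⇒ keep positive
  Longitude: split at 3 digits → 148° and 51.981′; 148 + 51.981/60 = 148.8663500
  W ⇒ negate
Point 4:
  φ: split at 2 digits → 00° and 14.54214′; 0 + 14.54214/60 = 0.2423690
  S → negative
  Lon: degrees = first 3 digits = 147, minutes = 10.22062; 147 + 10.22062/60 = 147.1703437
  W → negative
Point 5:
  φ: split at 2 digits → 50° and 11.863′; 50 + 11.863/60 = 50.1977167
  S → negative
  Longitude: split at 3 digits → 119° and 26.2023′; 119 + 26.2023/60 = 119.4367050
  W ⇒ negate
Point 6:
  Latitude: degrees = first 2 digits = 88, minutes = 45.20634; 88 + 45.20634/60 = 88.7534390
  N → positive
  Lon: degrees = first 3 digits = 121, minutes = 34.4792; 121 + 34.4792/60 = 121.5746533
  E → positive

1. 77.698223, 66.836183
2. -0.207317, -108.271696
3. 60.901568, -148.866350
4. -0.242369, -147.170344
5. -50.197717, -119.436705
6. 88.753439, 121.574653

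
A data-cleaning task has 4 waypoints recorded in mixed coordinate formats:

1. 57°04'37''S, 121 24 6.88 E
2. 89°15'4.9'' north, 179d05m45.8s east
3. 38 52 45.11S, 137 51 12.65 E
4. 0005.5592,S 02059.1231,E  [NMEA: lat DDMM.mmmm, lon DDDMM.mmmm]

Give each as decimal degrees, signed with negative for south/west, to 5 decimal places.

Point 1:
  Latitude: 57 + 4/60 + 37/3600 = 57.076944
  hemisphere S, so the sign is −
  Longitude: 24′ + 6.88″ = 24.11467′; 121 + 24.11467/60 = 121.401911
  E → positive
Point 2:
  φ: 15′ + 4.9″ = 15.08167′; 89 + 15.08167/60 = 89.251361
  N → positive
  Longitude: 179 + 5/60 + 45.8/3600 = 179.096056
  E → positive
Point 3:
  Lat: 52′ + 45.11″ = 52.75183′; 38 + 52.75183/60 = 38.879197
  S ⇒ negate
  λ: 137° + 51/60 + 12.65/3600 = 137 + 0.850000 + 0.003514 = 137.853514
  E → positive
Point 4:
  Latitude: split at 2 digits → 00° and 5.5592′; 0 + 5.5592/60 = 0.092653
  S ⇒ negate
  λ: degrees = first 3 digits = 20, minutes = 59.1231; 20 + 59.1231/60 = 20.985385
  E → positive

1. -57.07694, 121.40191
2. 89.25136, 179.09606
3. -38.87920, 137.85351
4. -0.09265, 20.98539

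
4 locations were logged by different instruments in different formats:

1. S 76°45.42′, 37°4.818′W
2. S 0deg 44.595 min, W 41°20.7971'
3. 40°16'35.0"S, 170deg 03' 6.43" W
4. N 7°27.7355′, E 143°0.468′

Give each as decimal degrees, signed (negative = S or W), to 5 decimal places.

1. -76.75700, -37.08030
2. -0.74325, -41.34662
3. -40.27639, -170.05179
4. 7.46226, 143.00780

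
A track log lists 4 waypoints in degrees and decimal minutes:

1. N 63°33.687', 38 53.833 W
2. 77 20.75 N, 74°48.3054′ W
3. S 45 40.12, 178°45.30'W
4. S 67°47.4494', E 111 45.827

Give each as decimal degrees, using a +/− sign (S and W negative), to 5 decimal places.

1. 63.56145, -38.89722
2. 77.34583, -74.80509
3. -45.66867, -178.75500
4. -67.79082, 111.76378

Point 1:
  Lat: 33.687′ = 0.561450°; total 63.561450
  N ⇒ keep positive
  Lon: 53.833′ = 0.897217°; total 38.897217
  W → negative
Point 2:
  Latitude: 77 + 20.75/60 = 77.345833
  N ⇒ keep positive
  Longitude: 48.3054′ = 0.805090°; total 74.805090
  W ⇒ negate
Point 3:
  φ: 40.12′ = 0.668667°; total 45.668667
  S → negative
  λ: 178 + 45.3/60 = 178.755000
  W ⇒ negate
Point 4:
  Lat: 47.4494′ = 0.790823°; total 67.790823
  S ⇒ negate
  Longitude: 45.827′ = 0.763783°; total 111.763783
  E → positive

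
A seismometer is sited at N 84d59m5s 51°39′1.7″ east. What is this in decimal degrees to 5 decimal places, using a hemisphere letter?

84.98472° N, 51.65047° E

Latitude: 84° + 59/60 + 5/3600 = 84 + 0.983333 + 0.001389 = 84.984722
Longitude: 51° + 39/60 + 1.7/3600 = 51 + 0.650000 + 0.000472 = 51.650472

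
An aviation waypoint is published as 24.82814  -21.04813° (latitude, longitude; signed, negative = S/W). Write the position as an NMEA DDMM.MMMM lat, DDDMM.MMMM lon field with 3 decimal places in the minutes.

φ: 24° + 0.828140 × 60 = 24° 49.68840′
Longitude is negative → W; |value| = 21.048130
Longitude: fractional part 0.048130 → 2.88780 minutes

2449.688,N / 02102.888,W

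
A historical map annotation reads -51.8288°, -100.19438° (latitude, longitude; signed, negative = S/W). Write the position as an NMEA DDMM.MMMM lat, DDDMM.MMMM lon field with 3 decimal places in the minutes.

5149.728,S / 10011.663,W

Latitude is negative → S; |value| = 51.828800
Lat: minutes = (51.828800 − 51) × 60 = 49.72800
Longitude is negative → W; |value| = 100.194380
Longitude: minutes = (100.194380 − 100) × 60 = 11.66280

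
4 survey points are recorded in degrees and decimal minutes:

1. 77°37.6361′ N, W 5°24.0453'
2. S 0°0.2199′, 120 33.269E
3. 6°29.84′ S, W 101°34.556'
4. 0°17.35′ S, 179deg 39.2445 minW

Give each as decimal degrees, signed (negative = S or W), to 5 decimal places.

1. 77.62727, -5.40076
2. -0.00367, 120.55448
3. -6.49733, -101.57593
4. -0.28917, -179.65408

Point 1:
  Lat: 77 + 37.6361/60 = 77.627268
  N → positive
  Lon: 24.0453′ = 0.400755°; total 5.400755
  W ⇒ negate
Point 2:
  Lat: 0 + 0.2199/60 = 0.003665
  S ⇒ negate
  Lon: 120 + 33.269/60 = 120.554483
  E → positive
Point 3:
  φ: 6 + 29.84/60 = 6.497333
  S → negative
  Lon: 101 + 34.556/60 = 101.575933
  W → negative
Point 4:
  φ: 17.35′ = 0.289167°; total 0.289167
  S → negative
  λ: 179 + 39.2445/60 = 179.654075
  hemisphere W, so the sign is −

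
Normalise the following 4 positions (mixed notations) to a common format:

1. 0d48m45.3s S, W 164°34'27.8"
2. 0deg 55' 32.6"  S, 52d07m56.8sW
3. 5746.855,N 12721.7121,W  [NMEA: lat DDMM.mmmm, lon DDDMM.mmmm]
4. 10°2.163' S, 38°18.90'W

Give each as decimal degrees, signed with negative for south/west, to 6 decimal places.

Point 1:
  Latitude: 48′ + 45.3″ = 48.75500′; 0 + 48.75500/60 = 0.8125833
  S ⇒ negate
  Longitude: 164° + 34/60 + 27.8/3600 = 164 + 0.566667 + 0.007722 = 164.5743889
  hemisphere W, so the sign is −
Point 2:
  Latitude: 0° + 55/60 + 32.6/3600 = 0 + 0.916667 + 0.009056 = 0.9257222
  hemisphere S, so the sign is −
  λ: 52 + 7/60 + 56.8/3600 = 52.1324444
  W ⇒ negate
Point 3:
  φ: split at 2 digits → 57° and 46.855′; 57 + 46.855/60 = 57.7809167
  N ⇒ keep positive
  Longitude: degrees = first 3 digits = 127, minutes = 21.7121; 127 + 21.7121/60 = 127.3618683
  hemisphere W, so the sign is −
Point 4:
  Lat: 10 + 2.163/60 = 10.0360500
  hemisphere S, so the sign is −
  Longitude: 38 + 18.9/60 = 38.3150000
  hemisphere W, so the sign is −

1. -0.812583, -164.574389
2. -0.925722, -52.132444
3. 57.780917, -127.361868
4. -10.036050, -38.315000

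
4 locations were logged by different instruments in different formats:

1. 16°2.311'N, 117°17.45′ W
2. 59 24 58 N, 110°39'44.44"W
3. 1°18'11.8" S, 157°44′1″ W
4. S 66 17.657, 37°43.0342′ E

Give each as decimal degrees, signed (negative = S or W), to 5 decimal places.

Point 1:
  φ: 2.311′ = 0.038517°; total 16.038517
  N ⇒ keep positive
  Longitude: 117 + 17.45/60 = 117.290833
  hemisphere W, so the sign is −
Point 2:
  Lat: 59° + 24/60 + 58/3600 = 59 + 0.400000 + 0.016111 = 59.416111
  N ⇒ keep positive
  λ: 110° + 39/60 + 44.44/3600 = 110 + 0.650000 + 0.012344 = 110.662344
  W → negative
Point 3:
  Lat: 18′ + 11.8″ = 18.19667′; 1 + 18.19667/60 = 1.303278
  S → negative
  λ: 44′ + 1″ = 44.01667′; 157 + 44.01667/60 = 157.733611
  hemisphere W, so the sign is −
Point 4:
  Lat: 66 + 17.657/60 = 66.294283
  S → negative
  λ: 37 + 43.0342/60 = 37.717237
  E ⇒ keep positive

1. 16.03852, -117.29083
2. 59.41611, -110.66234
3. -1.30328, -157.73361
4. -66.29428, 37.71724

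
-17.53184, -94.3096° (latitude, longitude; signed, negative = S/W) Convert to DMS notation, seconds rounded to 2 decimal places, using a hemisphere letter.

17°31′54.62″ S, 94°18′34.56″ W

Latitude is negative → S; |value| = 17.531840
Latitude: whole degrees 17; 31.91040′ → 31′ and 54.6240″
Longitude is negative → W; |value| = 94.309600
Lon: 0.309600 × 60 = 18.57600′ → 18′, remainder × 60 = 34.5600″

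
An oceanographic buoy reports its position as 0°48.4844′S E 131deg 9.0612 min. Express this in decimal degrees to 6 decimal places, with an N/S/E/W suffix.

Lat: 0 + 48.4844/60 = 0.8080733
λ: 9.0612′ = 0.151020°; total 131.1510200

0.808073° S, 131.151020° E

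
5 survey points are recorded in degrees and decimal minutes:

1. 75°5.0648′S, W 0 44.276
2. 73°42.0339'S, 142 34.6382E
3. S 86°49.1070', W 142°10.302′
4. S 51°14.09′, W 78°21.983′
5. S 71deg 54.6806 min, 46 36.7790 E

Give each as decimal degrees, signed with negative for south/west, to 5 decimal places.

1. -75.08441, -0.73793
2. -73.70057, 142.57730
3. -86.81845, -142.17170
4. -51.23483, -78.36638
5. -71.91134, 46.61298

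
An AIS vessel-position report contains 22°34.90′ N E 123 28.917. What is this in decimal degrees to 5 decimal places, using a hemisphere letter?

22.58167° N, 123.48195° E

Latitude: 34.9′ = 0.581667°; total 22.581667
λ: 28.917′ = 0.481950°; total 123.481950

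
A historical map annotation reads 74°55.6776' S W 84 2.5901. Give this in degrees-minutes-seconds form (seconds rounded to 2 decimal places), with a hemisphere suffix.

Latitude: fractional minutes 0.67760 × 60 = 40.6560″
Lon: fractional minutes 0.59010 × 60 = 35.4060″

74°55′40.66″ S, 84°02′35.41″ W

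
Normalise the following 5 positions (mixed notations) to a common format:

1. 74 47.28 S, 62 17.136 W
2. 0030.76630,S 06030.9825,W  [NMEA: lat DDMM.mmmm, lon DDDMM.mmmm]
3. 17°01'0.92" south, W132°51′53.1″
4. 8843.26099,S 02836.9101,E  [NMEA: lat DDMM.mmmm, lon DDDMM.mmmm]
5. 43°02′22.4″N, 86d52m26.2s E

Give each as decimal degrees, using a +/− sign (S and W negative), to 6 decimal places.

Point 1:
  Lat: 74 + 47.28/60 = 74.7880000
  hemisphere S, so the sign is −
  λ: 62 + 17.136/60 = 62.2856000
  W ⇒ negate
Point 2:
  Latitude: degrees = first 2 digits = 0, minutes = 30.7663; 0 + 30.7663/60 = 0.5127717
  S ⇒ negate
  λ: split at 3 digits → 060° and 30.9825′; 60 + 30.9825/60 = 60.5163750
  W → negative
Point 3:
  φ: 1′ + 0.92″ = 1.01533′; 17 + 1.01533/60 = 17.0169222
  S → negative
  Lon: 51′ + 53.1″ = 51.88500′; 132 + 51.88500/60 = 132.8647500
  hemisphere W, so the sign is −
Point 4:
  Lat: degrees = first 2 digits = 88, minutes = 43.26099; 88 + 43.26099/60 = 88.7210165
  S ⇒ negate
  Longitude: split at 3 digits → 028° and 36.9101′; 28 + 36.9101/60 = 28.6151683
  E ⇒ keep positive
Point 5:
  Latitude: 43° + 2/60 + 22.4/3600 = 43 + 0.033333 + 0.006222 = 43.0395556
  N ⇒ keep positive
  λ: 86 + 52/60 + 26.2/3600 = 86.8739444
  E → positive

1. -74.788000, -62.285600
2. -0.512772, -60.516375
3. -17.016922, -132.864750
4. -88.721017, 28.615168
5. 43.039556, 86.873944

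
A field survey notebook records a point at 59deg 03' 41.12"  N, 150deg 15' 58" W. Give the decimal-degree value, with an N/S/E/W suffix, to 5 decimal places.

59.06142° N, 150.26611° W

Lat: 3′ + 41.12″ = 3.68533′; 59 + 3.68533/60 = 59.061422
Lon: 15′ + 58″ = 15.96667′; 150 + 15.96667/60 = 150.266111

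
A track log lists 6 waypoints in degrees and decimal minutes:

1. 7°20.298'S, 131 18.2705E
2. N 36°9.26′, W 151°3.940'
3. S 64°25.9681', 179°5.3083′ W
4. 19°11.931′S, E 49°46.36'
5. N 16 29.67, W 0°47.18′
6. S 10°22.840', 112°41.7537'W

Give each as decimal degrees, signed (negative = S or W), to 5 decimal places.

1. -7.33830, 131.30451
2. 36.15433, -151.06567
3. -64.43280, -179.08847
4. -19.19885, 49.77267
5. 16.49450, -0.78633
6. -10.38067, -112.69590

Point 1:
  Latitude: 20.298′ = 0.338300°; total 7.338300
  hemisphere S, so the sign is −
  λ: 131 + 18.2705/60 = 131.304508
  E → positive
Point 2:
  φ: 36 + 9.26/60 = 36.154333
  N ⇒ keep positive
  λ: 3.94′ = 0.065667°; total 151.065667
  W ⇒ negate
Point 3:
  Latitude: 64 + 25.9681/60 = 64.432802
  hemisphere S, so the sign is −
  Longitude: 5.3083′ = 0.088472°; total 179.088472
  W → negative
Point 4:
  φ: 11.931′ = 0.198850°; total 19.198850
  S → negative
  λ: 49 + 46.36/60 = 49.772667
  E ⇒ keep positive
Point 5:
  φ: 29.67′ = 0.494500°; total 16.494500
  N ⇒ keep positive
  Lon: 0 + 47.18/60 = 0.786333
  W ⇒ negate
Point 6:
  Lat: 22.84′ = 0.380667°; total 10.380667
  hemisphere S, so the sign is −
  Longitude: 41.7537′ = 0.695895°; total 112.695895
  hemisphere W, so the sign is −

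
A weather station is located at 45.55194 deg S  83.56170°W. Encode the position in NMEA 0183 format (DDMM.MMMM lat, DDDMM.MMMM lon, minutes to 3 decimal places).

4533.116,S / 08333.702,W

Lat: minutes = (45.551940 − 45) × 60 = 33.11640
Longitude: 83° + 0.561700 × 60 = 83° 33.70200′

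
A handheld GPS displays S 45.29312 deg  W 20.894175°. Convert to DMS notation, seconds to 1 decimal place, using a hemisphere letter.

φ: 0.293120° → 17.58720′; 0.58720 × 60 = 35.232″
λ: 0.894175 × 60 = 53.65050′ → 53′, remainder × 60 = 39.030″

45°17′35.2″ S, 20°53′39.0″ W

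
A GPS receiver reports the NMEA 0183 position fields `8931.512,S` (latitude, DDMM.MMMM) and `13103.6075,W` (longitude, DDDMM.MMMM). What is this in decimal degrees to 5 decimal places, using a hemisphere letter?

89.52520° S, 131.06013° W

Lat: degrees = first 2 digits = 89, minutes = 31.512; 89 + 31.512/60 = 89.525200
Longitude: split at 3 digits → 131° and 3.6075′; 131 + 3.6075/60 = 131.060125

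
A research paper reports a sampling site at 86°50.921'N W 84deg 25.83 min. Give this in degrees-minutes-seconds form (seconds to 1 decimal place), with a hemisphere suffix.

86°50′55.3″ N, 84°25′49.8″ W

Lat: 50.92100′ → 50′ and 0.92100 × 60 = 55.260″
Lon: 25.83000′ → 25′ and 0.83000 × 60 = 49.800″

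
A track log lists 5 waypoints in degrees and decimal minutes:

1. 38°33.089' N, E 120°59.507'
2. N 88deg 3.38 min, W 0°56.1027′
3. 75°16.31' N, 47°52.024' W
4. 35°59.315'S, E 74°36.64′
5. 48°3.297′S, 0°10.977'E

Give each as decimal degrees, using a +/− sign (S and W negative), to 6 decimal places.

1. 38.551483, 120.991783
2. 88.056333, -0.935045
3. 75.271833, -47.867067
4. -35.988583, 74.610667
5. -48.054950, 0.182950

Point 1:
  Lat: 38 + 33.089/60 = 38.5514833
  N ⇒ keep positive
  λ: 59.507′ = 0.991783°; total 120.9917833
  E ⇒ keep positive
Point 2:
  Latitude: 3.38′ = 0.056333°; total 88.0563333
  N ⇒ keep positive
  λ: 56.1027′ = 0.935045°; total 0.9350450
  hemisphere W, so the sign is −
Point 3:
  Latitude: 16.31′ = 0.271833°; total 75.2718333
  N → positive
  Longitude: 47 + 52.024/60 = 47.8670667
  W → negative
Point 4:
  φ: 35 + 59.315/60 = 35.9885833
  hemisphere S, so the sign is −
  Lon: 36.64′ = 0.610667°; total 74.6106667
  E ⇒ keep positive
Point 5:
  Latitude: 3.297′ = 0.054950°; total 48.0549500
  hemisphere S, so the sign is −
  Longitude: 10.977′ = 0.182950°; total 0.1829500
  E → positive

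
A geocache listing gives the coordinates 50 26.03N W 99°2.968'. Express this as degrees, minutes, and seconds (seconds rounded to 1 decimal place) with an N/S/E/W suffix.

50°26′1.8″ N, 99°02′58.1″ W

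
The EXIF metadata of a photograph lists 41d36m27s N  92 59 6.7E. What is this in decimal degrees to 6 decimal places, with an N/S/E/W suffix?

41.607500° N, 92.985194° E

Latitude: 36′ + 27″ = 36.45000′; 41 + 36.45000/60 = 41.6075000
Longitude: 92° + 59/60 + 6.7/3600 = 92 + 0.983333 + 0.001861 = 92.9851944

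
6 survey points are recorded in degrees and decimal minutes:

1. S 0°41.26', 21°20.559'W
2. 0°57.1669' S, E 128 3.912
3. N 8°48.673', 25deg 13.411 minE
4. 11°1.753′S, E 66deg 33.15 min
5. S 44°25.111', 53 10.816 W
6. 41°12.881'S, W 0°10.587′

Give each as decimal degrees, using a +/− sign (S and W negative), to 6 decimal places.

1. -0.687667, -21.342650
2. -0.952782, 128.065200
3. 8.811217, 25.223517
4. -11.029217, 66.552500
5. -44.418517, -53.180267
6. -41.214683, -0.176450

Point 1:
  Latitude: 41.26′ = 0.687667°; total 0.6876667
  hemisphere S, so the sign is −
  λ: 20.559′ = 0.342650°; total 21.3426500
  W ⇒ negate
Point 2:
  Latitude: 57.1669′ = 0.952782°; total 0.9527817
  S → negative
  λ: 3.912′ = 0.065200°; total 128.0652000
  E → positive
Point 3:
  φ: 48.673′ = 0.811217°; total 8.8112167
  N ⇒ keep positive
  Longitude: 13.411′ = 0.223517°; total 25.2235167
  E → positive
Point 4:
  Latitude: 11 + 1.753/60 = 11.0292167
  S ⇒ negate
  Longitude: 33.15′ = 0.552500°; total 66.5525000
  E → positive
Point 5:
  Latitude: 44 + 25.111/60 = 44.4185167
  hemisphere S, so the sign is −
  Longitude: 10.816′ = 0.180267°; total 53.1802667
  W → negative
Point 6:
  Latitude: 12.881′ = 0.214683°; total 41.2146833
  hemisphere S, so the sign is −
  Lon: 0 + 10.587/60 = 0.1764500
  W ⇒ negate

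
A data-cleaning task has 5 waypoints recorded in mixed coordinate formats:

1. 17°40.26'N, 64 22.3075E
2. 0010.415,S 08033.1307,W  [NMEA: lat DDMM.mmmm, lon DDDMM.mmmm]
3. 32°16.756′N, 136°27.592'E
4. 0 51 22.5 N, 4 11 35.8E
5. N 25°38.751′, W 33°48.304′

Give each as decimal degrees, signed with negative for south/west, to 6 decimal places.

Point 1:
  Latitude: 40.26′ = 0.671000°; total 17.6710000
  N ⇒ keep positive
  Lon: 22.3075′ = 0.371792°; total 64.3717917
  E → positive
Point 2:
  φ: split at 2 digits → 00° and 10.415′; 0 + 10.415/60 = 0.1735833
  hemisphere S, so the sign is −
  λ: split at 3 digits → 080° and 33.1307′; 80 + 33.1307/60 = 80.5521783
  W ⇒ negate
Point 3:
  Latitude: 16.756′ = 0.279267°; total 32.2792667
  N → positive
  λ: 136 + 27.592/60 = 136.4598667
  E → positive
Point 4:
  φ: 0 + 51/60 + 22.5/3600 = 0.8562500
  N → positive
  λ: 4° + 11/60 + 35.8/3600 = 4 + 0.183333 + 0.009944 = 4.1932778
  E ⇒ keep positive
Point 5:
  φ: 25 + 38.751/60 = 25.6458500
  N ⇒ keep positive
  λ: 48.304′ = 0.805067°; total 33.8050667
  hemisphere W, so the sign is −

1. 17.671000, 64.371792
2. -0.173583, -80.552178
3. 32.279267, 136.459867
4. 0.856250, 4.193278
5. 25.645850, -33.805067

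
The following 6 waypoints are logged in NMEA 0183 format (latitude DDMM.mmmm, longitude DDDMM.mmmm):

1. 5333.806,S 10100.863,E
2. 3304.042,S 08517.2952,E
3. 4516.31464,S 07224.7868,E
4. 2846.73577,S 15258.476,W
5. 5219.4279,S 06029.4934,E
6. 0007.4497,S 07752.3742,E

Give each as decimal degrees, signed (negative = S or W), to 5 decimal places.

Point 1:
  φ: degrees = first 2 digits = 53, minutes = 33.806; 53 + 33.806/60 = 53.563433
  hemisphere S, so the sign is −
  Longitude: degrees = first 3 digits = 101, minutes = 0.863; 101 + 0.863/60 = 101.014383
  E → positive
Point 2:
  Lat: degrees = first 2 digits = 33, minutes = 4.042; 33 + 4.042/60 = 33.067367
  hemisphere S, so the sign is −
  Lon: degrees = first 3 digits = 85, minutes = 17.2952; 85 + 17.2952/60 = 85.288253
  E ⇒ keep positive
Point 3:
  Latitude: degrees = first 2 digits = 45, minutes = 16.31464; 45 + 16.31464/60 = 45.271911
  hemisphere S, so the sign is −
  Longitude: degrees = first 3 digits = 72, minutes = 24.7868; 72 + 24.7868/60 = 72.413113
  E → positive
Point 4:
  Latitude: split at 2 digits → 28° and 46.73577′; 28 + 46.73577/60 = 28.778930
  hemisphere S, so the sign is −
  Lon: degrees = first 3 digits = 152, minutes = 58.476; 152 + 58.476/60 = 152.974600
  hemisphere W, so the sign is −
Point 5:
  Lat: degrees = first 2 digits = 52, minutes = 19.4279; 52 + 19.4279/60 = 52.323798
  S ⇒ negate
  Longitude: split at 3 digits → 060° and 29.4934′; 60 + 29.4934/60 = 60.491557
  E → positive
Point 6:
  φ: degrees = first 2 digits = 0, minutes = 7.4497; 0 + 7.4497/60 = 0.124162
  hemisphere S, so the sign is −
  λ: degrees = first 3 digits = 77, minutes = 52.3742; 77 + 52.3742/60 = 77.872903
  E → positive

1. -53.56343, 101.01438
2. -33.06737, 85.28825
3. -45.27191, 72.41311
4. -28.77893, -152.97460
5. -52.32380, 60.49156
6. -0.12416, 77.87290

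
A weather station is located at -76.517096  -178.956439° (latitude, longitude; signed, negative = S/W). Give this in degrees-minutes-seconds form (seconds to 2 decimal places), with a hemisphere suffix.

76°31′1.55″ S, 178°57′23.18″ W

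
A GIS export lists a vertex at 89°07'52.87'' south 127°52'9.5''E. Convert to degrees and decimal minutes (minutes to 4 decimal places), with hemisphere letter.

89° 7.8812′ S, 127° 52.1583′ E

φ: 7 + 52.87/60 = 7.881167′
Longitude: 52 + 9.5/60 = 52.158333′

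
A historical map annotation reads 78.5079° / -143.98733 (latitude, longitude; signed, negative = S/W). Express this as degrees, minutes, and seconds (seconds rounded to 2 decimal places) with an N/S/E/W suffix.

78°30′28.44″ N, 143°59′14.39″ W

Latitude: 0.507900° → 30.47400′; 0.47400 × 60 = 28.4400″
Longitude is negative → W; |value| = 143.987330
Lon: 0.987330° → 59.23980′; 0.23980 × 60 = 14.3880″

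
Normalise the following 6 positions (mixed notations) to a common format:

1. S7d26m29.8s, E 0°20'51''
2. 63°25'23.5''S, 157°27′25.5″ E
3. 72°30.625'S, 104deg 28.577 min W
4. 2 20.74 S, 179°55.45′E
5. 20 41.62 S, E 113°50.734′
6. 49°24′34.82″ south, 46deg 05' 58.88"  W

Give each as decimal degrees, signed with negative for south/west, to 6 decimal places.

1. -7.441611, 0.347500
2. -63.423194, 157.457083
3. -72.510417, -104.476283
4. -2.345667, 179.924167
5. -20.693667, 113.845567
6. -49.409672, -46.099689

Point 1:
  Latitude: 26′ + 29.8″ = 26.49667′; 7 + 26.49667/60 = 7.4416111
  S → negative
  Longitude: 20′ + 51″ = 20.85000′; 0 + 20.85000/60 = 0.3475000
  E ⇒ keep positive
Point 2:
  φ: 25′ + 23.5″ = 25.39167′; 63 + 25.39167/60 = 63.4231944
  hemisphere S, so the sign is −
  Longitude: 157° + 27/60 + 25.5/3600 = 157 + 0.450000 + 0.007083 = 157.4570833
  E → positive
Point 3:
  Latitude: 72 + 30.625/60 = 72.5104167
  S → negative
  λ: 104 + 28.577/60 = 104.4762833
  W ⇒ negate
Point 4:
  φ: 2 + 20.74/60 = 2.3456667
  hemisphere S, so the sign is −
  λ: 179 + 55.45/60 = 179.9241667
  E ⇒ keep positive
Point 5:
  φ: 20 + 41.62/60 = 20.6936667
  hemisphere S, so the sign is −
  Lon: 50.734′ = 0.845567°; total 113.8455667
  E ⇒ keep positive
Point 6:
  φ: 49 + 24/60 + 34.82/3600 = 49.4096722
  S ⇒ negate
  Longitude: 46° + 5/60 + 58.88/3600 = 46 + 0.083333 + 0.016356 = 46.0996889
  W → negative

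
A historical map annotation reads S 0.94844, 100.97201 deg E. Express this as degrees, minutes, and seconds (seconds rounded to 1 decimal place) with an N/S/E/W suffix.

0°56′54.4″ S, 100°58′19.2″ E

φ: whole degrees 0; 56.90640′ → 56′ and 54.384″
Longitude: 0.972010° → 58.32060′; 0.32060 × 60 = 19.236″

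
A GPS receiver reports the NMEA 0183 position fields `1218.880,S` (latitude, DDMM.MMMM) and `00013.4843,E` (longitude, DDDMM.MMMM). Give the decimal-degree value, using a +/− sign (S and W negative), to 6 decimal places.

Lat: split at 2 digits → 12° and 18.88′; 12 + 18.88/60 = 12.3146667
hemisphere S, so the sign is −
λ: degrees = first 3 digits = 0, minutes = 13.4843; 0 + 13.4843/60 = 0.2247383
E ⇒ keep positive

-12.314667, 0.224738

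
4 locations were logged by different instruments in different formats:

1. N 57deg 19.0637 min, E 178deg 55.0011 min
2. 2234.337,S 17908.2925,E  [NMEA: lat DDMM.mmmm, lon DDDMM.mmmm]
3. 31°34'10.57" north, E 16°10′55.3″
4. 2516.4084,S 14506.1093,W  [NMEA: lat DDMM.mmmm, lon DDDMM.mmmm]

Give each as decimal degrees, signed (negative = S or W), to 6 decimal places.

1. 57.317728, 178.916685
2. -22.572283, 179.138208
3. 31.569603, 16.182028
4. -25.273473, -145.101822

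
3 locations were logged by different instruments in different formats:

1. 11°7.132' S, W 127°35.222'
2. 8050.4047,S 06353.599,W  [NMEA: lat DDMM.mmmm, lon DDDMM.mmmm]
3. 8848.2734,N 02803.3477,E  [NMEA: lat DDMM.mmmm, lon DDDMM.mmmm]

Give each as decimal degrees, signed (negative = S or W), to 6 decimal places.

1. -11.118867, -127.587033
2. -80.840078, -63.893317
3. 88.804557, 28.055795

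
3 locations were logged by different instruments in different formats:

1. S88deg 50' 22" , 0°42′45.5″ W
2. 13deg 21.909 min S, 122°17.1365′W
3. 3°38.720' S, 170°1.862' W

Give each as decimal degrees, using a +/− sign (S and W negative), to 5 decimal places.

Point 1:
  Latitude: 88 + 50/60 + 22/3600 = 88.839444
  hemisphere S, so the sign is −
  Lon: 0 + 42/60 + 45.5/3600 = 0.712639
  hemisphere W, so the sign is −
Point 2:
  φ: 13 + 21.909/60 = 13.365150
  S → negative
  λ: 122 + 17.1365/60 = 122.285608
  hemisphere W, so the sign is −
Point 3:
  Latitude: 3 + 38.72/60 = 3.645333
  hemisphere S, so the sign is −
  Longitude: 170 + 1.862/60 = 170.031033
  hemisphere W, so the sign is −

1. -88.83944, -0.71264
2. -13.36515, -122.28561
3. -3.64533, -170.03103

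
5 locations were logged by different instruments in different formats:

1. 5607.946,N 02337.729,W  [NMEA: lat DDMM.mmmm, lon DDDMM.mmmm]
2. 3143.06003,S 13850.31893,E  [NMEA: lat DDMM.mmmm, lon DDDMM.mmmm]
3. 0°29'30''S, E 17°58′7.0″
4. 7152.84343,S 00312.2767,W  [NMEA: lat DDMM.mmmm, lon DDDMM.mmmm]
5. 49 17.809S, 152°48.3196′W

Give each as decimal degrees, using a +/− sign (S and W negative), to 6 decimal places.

1. 56.132433, -23.628817
2. -31.717667, 138.838649
3. -0.491667, 17.968611
4. -71.880724, -3.204612
5. -49.296817, -152.805327

Point 1:
  φ: split at 2 digits → 56° and 7.946′; 56 + 7.946/60 = 56.1324333
  N → positive
  λ: degrees = first 3 digits = 23, minutes = 37.729; 23 + 37.729/60 = 23.6288167
  W → negative
Point 2:
  Latitude: split at 2 digits → 31° and 43.06003′; 31 + 43.06003/60 = 31.7176672
  S ⇒ negate
  λ: degrees = first 3 digits = 138, minutes = 50.31893; 138 + 50.31893/60 = 138.8386488
  E ⇒ keep positive
Point 3:
  Latitude: 29′ + 30″ = 29.50000′; 0 + 29.50000/60 = 0.4916667
  S → negative
  Lon: 17° + 58/60 + 7/3600 = 17 + 0.966667 + 0.001944 = 17.9686111
  E ⇒ keep positive
Point 4:
  Lat: degrees = first 2 digits = 71, minutes = 52.84343; 71 + 52.84343/60 = 71.8807238
  S → negative
  Lon: degrees = first 3 digits = 3, minutes = 12.2767; 3 + 12.2767/60 = 3.2046117
  hemisphere W, so the sign is −
Point 5:
  φ: 17.809′ = 0.296817°; total 49.2968167
  S ⇒ negate
  Lon: 48.3196′ = 0.805327°; total 152.8053267
  hemisphere W, so the sign is −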